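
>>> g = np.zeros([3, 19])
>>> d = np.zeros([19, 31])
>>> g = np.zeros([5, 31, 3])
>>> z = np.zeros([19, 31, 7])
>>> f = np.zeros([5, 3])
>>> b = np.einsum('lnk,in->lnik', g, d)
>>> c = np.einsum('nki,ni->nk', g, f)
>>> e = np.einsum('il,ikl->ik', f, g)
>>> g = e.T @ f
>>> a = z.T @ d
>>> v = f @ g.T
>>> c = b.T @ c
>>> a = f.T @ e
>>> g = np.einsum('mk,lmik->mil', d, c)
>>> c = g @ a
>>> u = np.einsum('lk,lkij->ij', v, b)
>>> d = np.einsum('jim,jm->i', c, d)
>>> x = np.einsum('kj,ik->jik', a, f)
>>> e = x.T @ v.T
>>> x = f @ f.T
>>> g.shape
(19, 31, 3)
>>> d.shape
(31,)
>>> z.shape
(19, 31, 7)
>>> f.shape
(5, 3)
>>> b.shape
(5, 31, 19, 3)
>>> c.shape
(19, 31, 31)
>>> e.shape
(3, 5, 5)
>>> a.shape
(3, 31)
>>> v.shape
(5, 31)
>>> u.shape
(19, 3)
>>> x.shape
(5, 5)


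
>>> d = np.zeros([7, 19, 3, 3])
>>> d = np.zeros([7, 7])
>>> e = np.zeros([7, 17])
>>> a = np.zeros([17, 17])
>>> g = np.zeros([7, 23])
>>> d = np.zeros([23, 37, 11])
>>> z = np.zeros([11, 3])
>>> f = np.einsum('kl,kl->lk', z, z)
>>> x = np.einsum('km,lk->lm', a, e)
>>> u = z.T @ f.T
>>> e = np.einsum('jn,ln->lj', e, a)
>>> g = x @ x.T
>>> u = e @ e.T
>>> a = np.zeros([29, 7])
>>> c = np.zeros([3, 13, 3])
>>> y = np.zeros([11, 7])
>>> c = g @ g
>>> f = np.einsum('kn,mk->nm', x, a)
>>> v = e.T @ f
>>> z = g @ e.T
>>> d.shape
(23, 37, 11)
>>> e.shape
(17, 7)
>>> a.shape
(29, 7)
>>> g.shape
(7, 7)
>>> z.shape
(7, 17)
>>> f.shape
(17, 29)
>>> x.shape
(7, 17)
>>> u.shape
(17, 17)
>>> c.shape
(7, 7)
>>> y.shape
(11, 7)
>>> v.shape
(7, 29)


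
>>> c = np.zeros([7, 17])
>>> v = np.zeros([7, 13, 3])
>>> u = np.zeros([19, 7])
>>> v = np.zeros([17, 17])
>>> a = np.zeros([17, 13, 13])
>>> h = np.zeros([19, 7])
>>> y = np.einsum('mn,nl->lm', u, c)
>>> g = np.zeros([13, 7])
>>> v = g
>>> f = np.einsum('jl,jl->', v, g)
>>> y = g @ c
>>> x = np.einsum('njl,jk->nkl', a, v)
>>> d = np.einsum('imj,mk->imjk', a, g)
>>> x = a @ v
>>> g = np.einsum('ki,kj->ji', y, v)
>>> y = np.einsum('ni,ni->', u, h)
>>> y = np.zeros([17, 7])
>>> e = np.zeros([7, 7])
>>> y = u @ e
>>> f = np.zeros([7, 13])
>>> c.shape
(7, 17)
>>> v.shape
(13, 7)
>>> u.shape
(19, 7)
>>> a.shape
(17, 13, 13)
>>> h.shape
(19, 7)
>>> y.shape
(19, 7)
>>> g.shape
(7, 17)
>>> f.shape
(7, 13)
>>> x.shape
(17, 13, 7)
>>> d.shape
(17, 13, 13, 7)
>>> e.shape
(7, 7)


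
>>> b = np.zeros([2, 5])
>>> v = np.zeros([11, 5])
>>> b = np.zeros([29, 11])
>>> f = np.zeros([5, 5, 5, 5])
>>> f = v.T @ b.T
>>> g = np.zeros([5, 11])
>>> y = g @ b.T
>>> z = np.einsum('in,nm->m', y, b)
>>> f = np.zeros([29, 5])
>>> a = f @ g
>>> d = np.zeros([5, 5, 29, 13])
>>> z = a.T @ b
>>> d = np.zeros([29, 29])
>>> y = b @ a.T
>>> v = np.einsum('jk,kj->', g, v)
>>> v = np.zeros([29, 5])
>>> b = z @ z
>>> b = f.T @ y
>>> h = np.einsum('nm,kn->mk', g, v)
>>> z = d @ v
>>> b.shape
(5, 29)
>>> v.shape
(29, 5)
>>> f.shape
(29, 5)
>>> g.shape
(5, 11)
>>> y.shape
(29, 29)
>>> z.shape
(29, 5)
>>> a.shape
(29, 11)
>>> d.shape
(29, 29)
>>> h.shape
(11, 29)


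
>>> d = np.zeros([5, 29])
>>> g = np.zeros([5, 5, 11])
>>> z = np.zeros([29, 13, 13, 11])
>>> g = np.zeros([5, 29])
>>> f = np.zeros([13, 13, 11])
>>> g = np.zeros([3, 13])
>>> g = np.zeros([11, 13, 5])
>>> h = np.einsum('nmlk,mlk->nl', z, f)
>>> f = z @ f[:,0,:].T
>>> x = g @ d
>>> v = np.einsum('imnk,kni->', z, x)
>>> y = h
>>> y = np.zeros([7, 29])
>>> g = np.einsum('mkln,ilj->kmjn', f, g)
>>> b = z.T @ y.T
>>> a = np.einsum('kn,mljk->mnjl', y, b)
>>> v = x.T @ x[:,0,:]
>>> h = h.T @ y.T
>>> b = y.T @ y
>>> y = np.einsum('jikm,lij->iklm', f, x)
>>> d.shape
(5, 29)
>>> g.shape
(13, 29, 5, 13)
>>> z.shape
(29, 13, 13, 11)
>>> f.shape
(29, 13, 13, 13)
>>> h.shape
(13, 7)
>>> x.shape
(11, 13, 29)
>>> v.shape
(29, 13, 29)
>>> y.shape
(13, 13, 11, 13)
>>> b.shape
(29, 29)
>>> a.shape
(11, 29, 13, 13)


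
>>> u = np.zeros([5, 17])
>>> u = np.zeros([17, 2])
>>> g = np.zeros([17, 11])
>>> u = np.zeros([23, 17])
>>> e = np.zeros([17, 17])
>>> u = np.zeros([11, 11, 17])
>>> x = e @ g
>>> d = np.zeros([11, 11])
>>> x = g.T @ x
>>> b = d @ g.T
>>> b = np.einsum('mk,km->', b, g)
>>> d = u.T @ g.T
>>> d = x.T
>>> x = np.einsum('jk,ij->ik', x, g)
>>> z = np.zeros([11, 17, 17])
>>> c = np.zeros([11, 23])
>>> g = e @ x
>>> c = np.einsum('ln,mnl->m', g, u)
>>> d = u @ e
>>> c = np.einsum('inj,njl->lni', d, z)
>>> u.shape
(11, 11, 17)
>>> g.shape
(17, 11)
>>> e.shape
(17, 17)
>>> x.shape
(17, 11)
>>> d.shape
(11, 11, 17)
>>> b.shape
()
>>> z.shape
(11, 17, 17)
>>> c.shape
(17, 11, 11)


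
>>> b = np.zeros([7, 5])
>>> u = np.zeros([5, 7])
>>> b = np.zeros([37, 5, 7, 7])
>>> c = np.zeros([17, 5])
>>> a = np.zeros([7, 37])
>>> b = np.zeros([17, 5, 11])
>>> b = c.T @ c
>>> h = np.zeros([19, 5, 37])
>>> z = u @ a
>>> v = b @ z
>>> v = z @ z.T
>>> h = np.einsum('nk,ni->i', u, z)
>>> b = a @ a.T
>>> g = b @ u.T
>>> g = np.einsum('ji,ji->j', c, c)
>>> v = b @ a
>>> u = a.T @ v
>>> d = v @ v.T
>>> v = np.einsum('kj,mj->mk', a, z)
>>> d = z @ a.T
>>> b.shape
(7, 7)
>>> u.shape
(37, 37)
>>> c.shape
(17, 5)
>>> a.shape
(7, 37)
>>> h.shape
(37,)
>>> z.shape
(5, 37)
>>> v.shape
(5, 7)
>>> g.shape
(17,)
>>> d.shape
(5, 7)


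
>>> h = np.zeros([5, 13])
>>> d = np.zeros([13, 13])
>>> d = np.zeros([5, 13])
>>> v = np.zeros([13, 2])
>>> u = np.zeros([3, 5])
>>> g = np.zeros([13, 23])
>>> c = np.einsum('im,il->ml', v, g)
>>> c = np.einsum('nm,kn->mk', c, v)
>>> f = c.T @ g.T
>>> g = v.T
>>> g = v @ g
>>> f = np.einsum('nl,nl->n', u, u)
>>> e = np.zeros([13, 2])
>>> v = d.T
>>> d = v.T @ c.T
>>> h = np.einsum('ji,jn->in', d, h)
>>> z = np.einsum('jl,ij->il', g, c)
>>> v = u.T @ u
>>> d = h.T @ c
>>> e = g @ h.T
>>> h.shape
(23, 13)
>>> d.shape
(13, 13)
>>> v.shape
(5, 5)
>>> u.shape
(3, 5)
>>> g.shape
(13, 13)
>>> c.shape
(23, 13)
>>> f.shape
(3,)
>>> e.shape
(13, 23)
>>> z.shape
(23, 13)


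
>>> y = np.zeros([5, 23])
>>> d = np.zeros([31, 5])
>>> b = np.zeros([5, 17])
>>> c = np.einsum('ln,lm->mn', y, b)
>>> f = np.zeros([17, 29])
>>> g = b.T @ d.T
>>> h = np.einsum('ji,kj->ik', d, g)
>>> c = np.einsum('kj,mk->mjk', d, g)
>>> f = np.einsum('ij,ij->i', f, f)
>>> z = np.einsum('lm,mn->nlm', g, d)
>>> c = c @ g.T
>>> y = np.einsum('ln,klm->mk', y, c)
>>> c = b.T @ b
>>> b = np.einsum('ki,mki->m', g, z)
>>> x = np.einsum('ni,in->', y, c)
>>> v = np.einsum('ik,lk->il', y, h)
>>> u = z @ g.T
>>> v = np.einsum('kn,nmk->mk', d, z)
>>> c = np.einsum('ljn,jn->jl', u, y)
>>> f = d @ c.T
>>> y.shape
(17, 17)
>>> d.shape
(31, 5)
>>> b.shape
(5,)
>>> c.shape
(17, 5)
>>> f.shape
(31, 17)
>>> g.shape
(17, 31)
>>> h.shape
(5, 17)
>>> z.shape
(5, 17, 31)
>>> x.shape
()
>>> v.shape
(17, 31)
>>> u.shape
(5, 17, 17)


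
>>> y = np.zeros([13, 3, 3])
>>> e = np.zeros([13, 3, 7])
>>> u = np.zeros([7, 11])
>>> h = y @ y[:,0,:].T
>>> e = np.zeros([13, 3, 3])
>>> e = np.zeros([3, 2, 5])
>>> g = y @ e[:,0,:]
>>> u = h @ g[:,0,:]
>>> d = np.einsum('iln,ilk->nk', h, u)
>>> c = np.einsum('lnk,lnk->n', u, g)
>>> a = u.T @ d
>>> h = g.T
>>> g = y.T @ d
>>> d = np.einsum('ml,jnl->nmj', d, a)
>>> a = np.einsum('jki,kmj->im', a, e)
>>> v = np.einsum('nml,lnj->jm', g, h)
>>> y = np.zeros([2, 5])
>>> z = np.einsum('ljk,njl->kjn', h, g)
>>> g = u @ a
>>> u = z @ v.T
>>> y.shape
(2, 5)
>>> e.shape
(3, 2, 5)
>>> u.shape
(13, 3, 13)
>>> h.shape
(5, 3, 13)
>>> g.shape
(13, 3, 2)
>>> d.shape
(3, 13, 5)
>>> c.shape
(3,)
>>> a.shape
(5, 2)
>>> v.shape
(13, 3)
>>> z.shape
(13, 3, 3)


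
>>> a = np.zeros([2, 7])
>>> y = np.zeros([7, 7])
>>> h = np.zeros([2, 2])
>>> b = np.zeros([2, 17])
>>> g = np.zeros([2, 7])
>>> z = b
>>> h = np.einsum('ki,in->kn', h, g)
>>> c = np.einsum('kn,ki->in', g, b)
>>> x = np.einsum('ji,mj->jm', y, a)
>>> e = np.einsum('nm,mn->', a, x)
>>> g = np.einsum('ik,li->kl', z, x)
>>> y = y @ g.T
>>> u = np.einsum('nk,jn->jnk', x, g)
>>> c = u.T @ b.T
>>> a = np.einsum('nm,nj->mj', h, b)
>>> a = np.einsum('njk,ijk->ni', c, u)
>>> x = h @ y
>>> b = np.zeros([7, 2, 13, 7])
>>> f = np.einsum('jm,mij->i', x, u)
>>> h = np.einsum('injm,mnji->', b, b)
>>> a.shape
(2, 17)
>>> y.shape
(7, 17)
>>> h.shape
()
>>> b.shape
(7, 2, 13, 7)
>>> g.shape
(17, 7)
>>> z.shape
(2, 17)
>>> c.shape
(2, 7, 2)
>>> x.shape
(2, 17)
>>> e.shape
()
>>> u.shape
(17, 7, 2)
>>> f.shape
(7,)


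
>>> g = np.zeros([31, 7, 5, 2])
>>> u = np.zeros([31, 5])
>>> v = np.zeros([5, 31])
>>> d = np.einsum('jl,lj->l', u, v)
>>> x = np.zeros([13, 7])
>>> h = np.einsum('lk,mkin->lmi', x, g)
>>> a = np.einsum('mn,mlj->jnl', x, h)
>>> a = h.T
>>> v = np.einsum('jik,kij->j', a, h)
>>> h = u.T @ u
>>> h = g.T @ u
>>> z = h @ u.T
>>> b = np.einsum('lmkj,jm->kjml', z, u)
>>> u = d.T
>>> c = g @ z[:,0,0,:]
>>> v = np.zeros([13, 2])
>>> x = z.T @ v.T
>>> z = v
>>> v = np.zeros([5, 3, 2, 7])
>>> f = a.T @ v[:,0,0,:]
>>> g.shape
(31, 7, 5, 2)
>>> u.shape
(5,)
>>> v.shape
(5, 3, 2, 7)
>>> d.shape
(5,)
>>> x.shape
(31, 7, 5, 13)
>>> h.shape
(2, 5, 7, 5)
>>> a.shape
(5, 31, 13)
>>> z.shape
(13, 2)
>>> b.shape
(7, 31, 5, 2)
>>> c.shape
(31, 7, 5, 31)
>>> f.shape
(13, 31, 7)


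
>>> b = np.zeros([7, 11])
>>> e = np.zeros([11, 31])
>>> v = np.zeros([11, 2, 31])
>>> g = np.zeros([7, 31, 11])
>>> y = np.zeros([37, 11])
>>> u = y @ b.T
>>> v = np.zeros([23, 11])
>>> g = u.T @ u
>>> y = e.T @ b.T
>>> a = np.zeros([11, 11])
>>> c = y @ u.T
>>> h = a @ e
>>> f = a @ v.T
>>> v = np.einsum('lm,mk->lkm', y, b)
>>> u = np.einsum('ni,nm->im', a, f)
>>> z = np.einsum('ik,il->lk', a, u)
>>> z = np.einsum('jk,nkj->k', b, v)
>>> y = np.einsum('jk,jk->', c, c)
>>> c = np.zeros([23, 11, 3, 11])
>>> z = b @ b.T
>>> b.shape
(7, 11)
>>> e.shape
(11, 31)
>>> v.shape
(31, 11, 7)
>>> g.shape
(7, 7)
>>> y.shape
()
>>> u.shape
(11, 23)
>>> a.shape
(11, 11)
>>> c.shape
(23, 11, 3, 11)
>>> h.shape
(11, 31)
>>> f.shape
(11, 23)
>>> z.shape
(7, 7)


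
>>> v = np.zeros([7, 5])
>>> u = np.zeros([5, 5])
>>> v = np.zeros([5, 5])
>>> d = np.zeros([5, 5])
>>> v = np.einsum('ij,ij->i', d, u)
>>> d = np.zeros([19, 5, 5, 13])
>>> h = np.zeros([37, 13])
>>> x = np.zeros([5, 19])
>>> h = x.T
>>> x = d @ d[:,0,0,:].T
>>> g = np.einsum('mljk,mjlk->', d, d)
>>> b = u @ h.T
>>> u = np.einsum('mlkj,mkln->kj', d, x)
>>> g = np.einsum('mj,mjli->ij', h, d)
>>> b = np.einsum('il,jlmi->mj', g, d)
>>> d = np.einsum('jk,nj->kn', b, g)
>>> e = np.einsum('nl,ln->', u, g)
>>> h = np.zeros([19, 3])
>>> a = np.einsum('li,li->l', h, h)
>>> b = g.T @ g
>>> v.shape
(5,)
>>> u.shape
(5, 13)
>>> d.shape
(19, 13)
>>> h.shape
(19, 3)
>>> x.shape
(19, 5, 5, 19)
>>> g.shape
(13, 5)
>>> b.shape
(5, 5)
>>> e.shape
()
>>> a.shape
(19,)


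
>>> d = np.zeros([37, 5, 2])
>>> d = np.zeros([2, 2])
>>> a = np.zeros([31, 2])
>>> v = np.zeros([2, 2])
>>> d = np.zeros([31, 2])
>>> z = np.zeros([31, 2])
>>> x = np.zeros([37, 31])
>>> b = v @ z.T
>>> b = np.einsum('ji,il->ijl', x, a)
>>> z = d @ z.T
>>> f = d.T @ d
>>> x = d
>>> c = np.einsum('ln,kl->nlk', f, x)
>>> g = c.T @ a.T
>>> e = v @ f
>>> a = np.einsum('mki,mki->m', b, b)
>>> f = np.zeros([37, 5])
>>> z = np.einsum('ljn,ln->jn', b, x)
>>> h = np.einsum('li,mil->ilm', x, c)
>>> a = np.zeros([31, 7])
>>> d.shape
(31, 2)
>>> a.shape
(31, 7)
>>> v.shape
(2, 2)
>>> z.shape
(37, 2)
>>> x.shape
(31, 2)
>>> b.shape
(31, 37, 2)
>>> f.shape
(37, 5)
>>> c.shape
(2, 2, 31)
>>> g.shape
(31, 2, 31)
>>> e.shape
(2, 2)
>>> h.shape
(2, 31, 2)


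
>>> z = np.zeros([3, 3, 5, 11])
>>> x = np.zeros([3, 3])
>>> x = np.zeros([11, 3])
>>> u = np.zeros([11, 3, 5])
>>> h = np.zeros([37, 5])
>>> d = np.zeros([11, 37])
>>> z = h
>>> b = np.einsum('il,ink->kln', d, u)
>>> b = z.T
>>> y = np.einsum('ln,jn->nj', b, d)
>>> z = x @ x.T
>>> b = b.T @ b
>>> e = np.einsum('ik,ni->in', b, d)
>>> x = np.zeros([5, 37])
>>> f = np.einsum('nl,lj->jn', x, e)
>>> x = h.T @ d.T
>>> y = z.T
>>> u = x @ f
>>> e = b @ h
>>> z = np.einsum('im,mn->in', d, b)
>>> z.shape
(11, 37)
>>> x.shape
(5, 11)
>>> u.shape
(5, 5)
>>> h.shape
(37, 5)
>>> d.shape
(11, 37)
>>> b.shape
(37, 37)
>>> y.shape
(11, 11)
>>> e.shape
(37, 5)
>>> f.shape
(11, 5)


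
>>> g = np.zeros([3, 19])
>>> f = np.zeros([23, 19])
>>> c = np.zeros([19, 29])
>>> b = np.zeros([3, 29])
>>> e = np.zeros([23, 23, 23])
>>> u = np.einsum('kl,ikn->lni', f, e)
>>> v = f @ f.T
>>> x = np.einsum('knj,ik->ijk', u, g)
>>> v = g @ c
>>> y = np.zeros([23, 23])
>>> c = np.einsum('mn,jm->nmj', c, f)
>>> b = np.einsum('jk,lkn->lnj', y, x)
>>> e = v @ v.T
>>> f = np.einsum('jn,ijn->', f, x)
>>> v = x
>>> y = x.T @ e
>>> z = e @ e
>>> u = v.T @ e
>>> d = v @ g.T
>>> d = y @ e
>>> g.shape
(3, 19)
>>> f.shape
()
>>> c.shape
(29, 19, 23)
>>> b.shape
(3, 19, 23)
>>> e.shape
(3, 3)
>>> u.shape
(19, 23, 3)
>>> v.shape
(3, 23, 19)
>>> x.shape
(3, 23, 19)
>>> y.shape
(19, 23, 3)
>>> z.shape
(3, 3)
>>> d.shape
(19, 23, 3)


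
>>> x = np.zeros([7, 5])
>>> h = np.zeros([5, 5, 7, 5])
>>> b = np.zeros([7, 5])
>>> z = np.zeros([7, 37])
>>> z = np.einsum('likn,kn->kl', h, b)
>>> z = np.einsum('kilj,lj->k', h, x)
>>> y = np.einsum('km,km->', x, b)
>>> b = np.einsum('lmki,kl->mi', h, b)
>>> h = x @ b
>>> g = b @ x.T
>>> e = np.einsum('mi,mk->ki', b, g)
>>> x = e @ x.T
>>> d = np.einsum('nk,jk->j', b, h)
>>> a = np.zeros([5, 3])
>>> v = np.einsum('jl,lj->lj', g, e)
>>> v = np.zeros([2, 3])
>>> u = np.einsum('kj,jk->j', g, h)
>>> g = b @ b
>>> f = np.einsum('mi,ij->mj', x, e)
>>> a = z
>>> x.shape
(7, 7)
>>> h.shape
(7, 5)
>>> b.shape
(5, 5)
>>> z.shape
(5,)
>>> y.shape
()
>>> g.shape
(5, 5)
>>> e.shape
(7, 5)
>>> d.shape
(7,)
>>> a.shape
(5,)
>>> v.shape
(2, 3)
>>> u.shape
(7,)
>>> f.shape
(7, 5)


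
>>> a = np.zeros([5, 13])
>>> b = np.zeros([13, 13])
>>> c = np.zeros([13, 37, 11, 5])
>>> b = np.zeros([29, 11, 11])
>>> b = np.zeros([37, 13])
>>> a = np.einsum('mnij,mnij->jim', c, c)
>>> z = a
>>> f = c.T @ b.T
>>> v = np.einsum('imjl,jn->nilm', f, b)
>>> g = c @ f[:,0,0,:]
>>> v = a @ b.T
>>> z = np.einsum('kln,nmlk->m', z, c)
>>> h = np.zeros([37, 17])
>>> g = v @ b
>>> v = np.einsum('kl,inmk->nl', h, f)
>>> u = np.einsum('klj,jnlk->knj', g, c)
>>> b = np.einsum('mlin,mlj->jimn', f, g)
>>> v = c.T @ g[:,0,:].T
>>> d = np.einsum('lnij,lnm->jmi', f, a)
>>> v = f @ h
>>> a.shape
(5, 11, 13)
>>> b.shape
(13, 37, 5, 37)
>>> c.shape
(13, 37, 11, 5)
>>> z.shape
(37,)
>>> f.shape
(5, 11, 37, 37)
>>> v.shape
(5, 11, 37, 17)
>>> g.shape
(5, 11, 13)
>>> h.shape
(37, 17)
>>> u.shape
(5, 37, 13)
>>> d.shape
(37, 13, 37)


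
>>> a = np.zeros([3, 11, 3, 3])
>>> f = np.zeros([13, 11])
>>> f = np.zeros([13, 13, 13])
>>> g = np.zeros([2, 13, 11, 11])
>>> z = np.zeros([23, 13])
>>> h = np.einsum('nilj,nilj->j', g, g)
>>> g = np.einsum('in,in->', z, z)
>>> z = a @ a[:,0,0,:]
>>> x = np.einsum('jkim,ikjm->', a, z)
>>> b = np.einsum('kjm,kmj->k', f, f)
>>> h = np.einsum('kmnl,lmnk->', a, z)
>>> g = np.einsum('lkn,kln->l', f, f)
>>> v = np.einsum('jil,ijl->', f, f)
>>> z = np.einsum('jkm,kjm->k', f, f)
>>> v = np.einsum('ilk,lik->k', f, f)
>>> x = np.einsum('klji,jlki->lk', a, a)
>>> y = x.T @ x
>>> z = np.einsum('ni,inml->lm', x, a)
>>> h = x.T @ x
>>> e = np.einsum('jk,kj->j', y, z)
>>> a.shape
(3, 11, 3, 3)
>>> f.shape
(13, 13, 13)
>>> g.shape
(13,)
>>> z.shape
(3, 3)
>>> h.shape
(3, 3)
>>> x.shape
(11, 3)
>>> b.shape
(13,)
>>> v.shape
(13,)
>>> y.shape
(3, 3)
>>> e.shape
(3,)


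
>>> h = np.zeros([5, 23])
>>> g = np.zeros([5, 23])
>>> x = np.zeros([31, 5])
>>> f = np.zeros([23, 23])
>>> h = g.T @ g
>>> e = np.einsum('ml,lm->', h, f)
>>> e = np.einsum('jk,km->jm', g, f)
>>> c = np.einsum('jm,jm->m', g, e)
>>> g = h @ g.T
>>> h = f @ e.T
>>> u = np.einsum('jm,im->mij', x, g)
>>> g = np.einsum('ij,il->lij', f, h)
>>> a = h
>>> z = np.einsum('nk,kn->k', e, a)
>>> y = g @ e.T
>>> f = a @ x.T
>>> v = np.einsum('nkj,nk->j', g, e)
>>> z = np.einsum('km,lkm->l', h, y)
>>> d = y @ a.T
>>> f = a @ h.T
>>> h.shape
(23, 5)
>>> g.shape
(5, 23, 23)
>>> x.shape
(31, 5)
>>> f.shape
(23, 23)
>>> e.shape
(5, 23)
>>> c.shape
(23,)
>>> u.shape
(5, 23, 31)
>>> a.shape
(23, 5)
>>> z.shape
(5,)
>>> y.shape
(5, 23, 5)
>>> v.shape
(23,)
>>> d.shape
(5, 23, 23)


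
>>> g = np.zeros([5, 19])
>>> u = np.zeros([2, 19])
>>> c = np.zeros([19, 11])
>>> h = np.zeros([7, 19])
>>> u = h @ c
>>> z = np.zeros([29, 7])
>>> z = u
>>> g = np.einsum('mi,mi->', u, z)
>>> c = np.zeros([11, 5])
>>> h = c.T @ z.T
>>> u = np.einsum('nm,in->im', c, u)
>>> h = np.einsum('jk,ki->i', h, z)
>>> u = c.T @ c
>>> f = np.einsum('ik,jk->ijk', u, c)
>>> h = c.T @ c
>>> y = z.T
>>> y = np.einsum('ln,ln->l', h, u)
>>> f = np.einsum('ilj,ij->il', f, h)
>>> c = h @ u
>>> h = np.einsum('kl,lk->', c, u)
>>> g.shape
()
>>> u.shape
(5, 5)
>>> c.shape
(5, 5)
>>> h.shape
()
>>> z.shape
(7, 11)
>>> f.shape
(5, 11)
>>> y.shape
(5,)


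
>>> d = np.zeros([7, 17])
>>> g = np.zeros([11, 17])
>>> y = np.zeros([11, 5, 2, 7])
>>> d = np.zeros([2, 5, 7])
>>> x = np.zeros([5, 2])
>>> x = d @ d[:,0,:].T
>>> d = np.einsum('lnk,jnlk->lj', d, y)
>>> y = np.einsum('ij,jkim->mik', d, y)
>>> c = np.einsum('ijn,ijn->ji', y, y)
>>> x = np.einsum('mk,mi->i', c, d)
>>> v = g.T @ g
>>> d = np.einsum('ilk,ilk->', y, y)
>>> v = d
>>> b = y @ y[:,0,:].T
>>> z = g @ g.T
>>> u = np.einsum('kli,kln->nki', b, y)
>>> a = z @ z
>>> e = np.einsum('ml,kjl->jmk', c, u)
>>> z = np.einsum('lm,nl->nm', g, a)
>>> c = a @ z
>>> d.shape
()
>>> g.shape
(11, 17)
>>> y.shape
(7, 2, 5)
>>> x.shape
(11,)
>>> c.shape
(11, 17)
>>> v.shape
()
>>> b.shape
(7, 2, 7)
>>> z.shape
(11, 17)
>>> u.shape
(5, 7, 7)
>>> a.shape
(11, 11)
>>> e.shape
(7, 2, 5)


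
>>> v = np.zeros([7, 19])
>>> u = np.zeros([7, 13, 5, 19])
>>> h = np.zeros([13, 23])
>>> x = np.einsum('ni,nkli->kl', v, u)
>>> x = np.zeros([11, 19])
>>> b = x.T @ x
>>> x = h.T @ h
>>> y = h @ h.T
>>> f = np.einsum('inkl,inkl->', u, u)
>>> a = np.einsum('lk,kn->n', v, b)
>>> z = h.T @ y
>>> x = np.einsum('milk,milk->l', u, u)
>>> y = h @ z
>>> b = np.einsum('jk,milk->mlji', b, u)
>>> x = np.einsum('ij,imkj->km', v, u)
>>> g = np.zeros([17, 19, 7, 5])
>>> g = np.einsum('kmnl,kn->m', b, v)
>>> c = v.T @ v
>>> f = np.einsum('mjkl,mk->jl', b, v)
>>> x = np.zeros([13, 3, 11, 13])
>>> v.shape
(7, 19)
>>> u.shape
(7, 13, 5, 19)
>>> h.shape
(13, 23)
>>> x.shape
(13, 3, 11, 13)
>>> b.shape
(7, 5, 19, 13)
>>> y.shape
(13, 13)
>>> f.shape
(5, 13)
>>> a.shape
(19,)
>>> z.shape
(23, 13)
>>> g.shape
(5,)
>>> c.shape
(19, 19)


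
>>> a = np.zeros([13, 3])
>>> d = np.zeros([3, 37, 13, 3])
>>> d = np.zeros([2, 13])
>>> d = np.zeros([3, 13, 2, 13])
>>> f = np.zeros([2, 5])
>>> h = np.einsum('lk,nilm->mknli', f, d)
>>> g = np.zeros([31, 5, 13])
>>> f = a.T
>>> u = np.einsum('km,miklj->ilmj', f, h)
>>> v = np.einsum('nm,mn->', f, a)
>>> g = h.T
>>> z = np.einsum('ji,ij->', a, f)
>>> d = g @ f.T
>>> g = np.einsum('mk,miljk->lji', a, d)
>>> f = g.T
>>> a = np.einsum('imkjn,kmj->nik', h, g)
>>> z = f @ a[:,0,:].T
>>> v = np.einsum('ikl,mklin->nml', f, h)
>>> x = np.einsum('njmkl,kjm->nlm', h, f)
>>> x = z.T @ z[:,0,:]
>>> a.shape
(13, 13, 3)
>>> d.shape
(13, 2, 3, 5, 3)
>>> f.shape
(2, 5, 3)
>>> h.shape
(13, 5, 3, 2, 13)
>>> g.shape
(3, 5, 2)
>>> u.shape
(5, 2, 13, 13)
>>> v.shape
(13, 13, 3)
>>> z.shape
(2, 5, 13)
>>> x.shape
(13, 5, 13)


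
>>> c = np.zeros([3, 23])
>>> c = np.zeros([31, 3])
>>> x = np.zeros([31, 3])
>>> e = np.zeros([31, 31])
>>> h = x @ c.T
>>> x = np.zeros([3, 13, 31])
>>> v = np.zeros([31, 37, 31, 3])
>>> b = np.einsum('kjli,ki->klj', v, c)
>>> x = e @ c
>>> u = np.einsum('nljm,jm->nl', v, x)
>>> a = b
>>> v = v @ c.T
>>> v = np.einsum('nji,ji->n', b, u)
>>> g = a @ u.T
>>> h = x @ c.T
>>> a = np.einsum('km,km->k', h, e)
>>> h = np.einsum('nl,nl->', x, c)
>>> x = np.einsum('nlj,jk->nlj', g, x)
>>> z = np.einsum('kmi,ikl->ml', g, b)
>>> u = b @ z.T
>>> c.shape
(31, 3)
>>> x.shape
(31, 31, 31)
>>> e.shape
(31, 31)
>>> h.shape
()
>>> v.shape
(31,)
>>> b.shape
(31, 31, 37)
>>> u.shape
(31, 31, 31)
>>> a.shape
(31,)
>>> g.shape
(31, 31, 31)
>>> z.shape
(31, 37)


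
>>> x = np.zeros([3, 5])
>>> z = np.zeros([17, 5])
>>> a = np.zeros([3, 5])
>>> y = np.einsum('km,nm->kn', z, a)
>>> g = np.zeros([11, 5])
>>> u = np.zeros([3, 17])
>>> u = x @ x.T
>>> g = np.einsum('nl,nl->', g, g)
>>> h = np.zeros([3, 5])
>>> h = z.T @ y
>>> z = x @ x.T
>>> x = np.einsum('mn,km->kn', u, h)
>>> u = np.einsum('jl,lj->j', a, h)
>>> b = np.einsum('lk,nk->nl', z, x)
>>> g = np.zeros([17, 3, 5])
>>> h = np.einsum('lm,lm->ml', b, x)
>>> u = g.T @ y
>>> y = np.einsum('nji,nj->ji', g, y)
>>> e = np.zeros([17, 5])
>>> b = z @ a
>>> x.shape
(5, 3)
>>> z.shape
(3, 3)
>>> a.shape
(3, 5)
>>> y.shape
(3, 5)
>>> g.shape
(17, 3, 5)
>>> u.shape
(5, 3, 3)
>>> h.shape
(3, 5)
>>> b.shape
(3, 5)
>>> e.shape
(17, 5)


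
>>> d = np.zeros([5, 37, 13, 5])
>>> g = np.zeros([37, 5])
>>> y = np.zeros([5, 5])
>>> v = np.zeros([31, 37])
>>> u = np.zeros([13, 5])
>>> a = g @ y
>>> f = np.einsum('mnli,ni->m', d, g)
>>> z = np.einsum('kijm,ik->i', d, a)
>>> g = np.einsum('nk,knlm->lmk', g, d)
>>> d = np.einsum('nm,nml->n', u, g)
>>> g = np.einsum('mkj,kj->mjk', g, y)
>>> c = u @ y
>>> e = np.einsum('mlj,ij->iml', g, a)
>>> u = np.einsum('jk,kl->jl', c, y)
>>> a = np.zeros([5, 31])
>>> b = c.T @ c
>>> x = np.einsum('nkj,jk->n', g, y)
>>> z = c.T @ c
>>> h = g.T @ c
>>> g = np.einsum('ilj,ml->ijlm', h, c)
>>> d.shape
(13,)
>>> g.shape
(5, 5, 5, 13)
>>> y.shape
(5, 5)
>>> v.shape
(31, 37)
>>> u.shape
(13, 5)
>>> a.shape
(5, 31)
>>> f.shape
(5,)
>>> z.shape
(5, 5)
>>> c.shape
(13, 5)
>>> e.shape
(37, 13, 5)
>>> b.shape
(5, 5)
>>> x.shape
(13,)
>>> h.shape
(5, 5, 5)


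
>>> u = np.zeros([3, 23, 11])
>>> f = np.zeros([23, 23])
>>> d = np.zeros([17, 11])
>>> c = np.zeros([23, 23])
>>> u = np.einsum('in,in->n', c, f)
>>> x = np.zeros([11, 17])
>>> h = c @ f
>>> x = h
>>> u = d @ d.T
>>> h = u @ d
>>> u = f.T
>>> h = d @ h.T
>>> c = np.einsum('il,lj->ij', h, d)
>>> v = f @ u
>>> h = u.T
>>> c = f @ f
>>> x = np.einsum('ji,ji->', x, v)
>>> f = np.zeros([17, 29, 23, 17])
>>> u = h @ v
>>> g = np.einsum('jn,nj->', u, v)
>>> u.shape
(23, 23)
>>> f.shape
(17, 29, 23, 17)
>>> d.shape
(17, 11)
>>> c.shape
(23, 23)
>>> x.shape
()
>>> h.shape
(23, 23)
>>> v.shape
(23, 23)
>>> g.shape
()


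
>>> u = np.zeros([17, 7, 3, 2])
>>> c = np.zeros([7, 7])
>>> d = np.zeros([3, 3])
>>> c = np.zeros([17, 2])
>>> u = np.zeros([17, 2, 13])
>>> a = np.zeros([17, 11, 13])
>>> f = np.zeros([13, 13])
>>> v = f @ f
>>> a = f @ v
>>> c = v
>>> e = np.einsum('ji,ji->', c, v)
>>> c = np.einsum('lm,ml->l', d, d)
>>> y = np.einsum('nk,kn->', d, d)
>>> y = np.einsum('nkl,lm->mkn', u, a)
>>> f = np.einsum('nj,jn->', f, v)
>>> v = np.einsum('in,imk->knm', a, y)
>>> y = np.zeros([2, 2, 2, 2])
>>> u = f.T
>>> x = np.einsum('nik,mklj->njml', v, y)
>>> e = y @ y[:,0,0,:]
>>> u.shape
()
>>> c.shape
(3,)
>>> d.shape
(3, 3)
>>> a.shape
(13, 13)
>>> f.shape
()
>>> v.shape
(17, 13, 2)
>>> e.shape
(2, 2, 2, 2)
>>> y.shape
(2, 2, 2, 2)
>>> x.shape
(17, 2, 2, 2)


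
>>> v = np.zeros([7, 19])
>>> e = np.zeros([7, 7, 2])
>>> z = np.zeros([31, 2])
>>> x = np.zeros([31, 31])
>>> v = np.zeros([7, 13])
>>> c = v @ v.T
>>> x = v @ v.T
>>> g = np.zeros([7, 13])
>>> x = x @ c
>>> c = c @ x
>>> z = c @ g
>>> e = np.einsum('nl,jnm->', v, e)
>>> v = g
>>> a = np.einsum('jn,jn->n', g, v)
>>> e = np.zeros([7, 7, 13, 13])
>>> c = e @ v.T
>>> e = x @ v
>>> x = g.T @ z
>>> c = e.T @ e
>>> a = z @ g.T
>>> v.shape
(7, 13)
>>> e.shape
(7, 13)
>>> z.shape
(7, 13)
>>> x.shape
(13, 13)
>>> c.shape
(13, 13)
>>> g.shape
(7, 13)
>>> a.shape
(7, 7)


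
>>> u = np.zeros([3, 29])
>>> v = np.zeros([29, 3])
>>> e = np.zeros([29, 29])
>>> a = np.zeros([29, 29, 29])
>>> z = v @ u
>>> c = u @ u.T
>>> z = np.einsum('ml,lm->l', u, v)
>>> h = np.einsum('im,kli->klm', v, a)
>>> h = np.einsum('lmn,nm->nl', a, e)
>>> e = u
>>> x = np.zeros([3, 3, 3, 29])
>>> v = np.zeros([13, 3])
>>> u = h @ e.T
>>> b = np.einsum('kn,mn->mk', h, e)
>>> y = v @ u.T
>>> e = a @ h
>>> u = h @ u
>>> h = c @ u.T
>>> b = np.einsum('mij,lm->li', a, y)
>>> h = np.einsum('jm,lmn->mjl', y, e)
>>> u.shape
(29, 3)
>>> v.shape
(13, 3)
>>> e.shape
(29, 29, 29)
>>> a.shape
(29, 29, 29)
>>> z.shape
(29,)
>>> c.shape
(3, 3)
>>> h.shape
(29, 13, 29)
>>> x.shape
(3, 3, 3, 29)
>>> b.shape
(13, 29)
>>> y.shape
(13, 29)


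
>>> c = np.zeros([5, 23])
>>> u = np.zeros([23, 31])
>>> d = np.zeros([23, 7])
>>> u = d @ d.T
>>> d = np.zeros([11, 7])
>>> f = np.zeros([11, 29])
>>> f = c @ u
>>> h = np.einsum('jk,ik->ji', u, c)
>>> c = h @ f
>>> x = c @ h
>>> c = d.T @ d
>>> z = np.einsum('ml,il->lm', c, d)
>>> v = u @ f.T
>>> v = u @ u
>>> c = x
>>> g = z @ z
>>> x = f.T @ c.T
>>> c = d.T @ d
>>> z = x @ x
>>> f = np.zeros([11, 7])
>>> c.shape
(7, 7)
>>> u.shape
(23, 23)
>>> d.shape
(11, 7)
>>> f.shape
(11, 7)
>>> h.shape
(23, 5)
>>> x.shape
(23, 23)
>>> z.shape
(23, 23)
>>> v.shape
(23, 23)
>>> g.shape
(7, 7)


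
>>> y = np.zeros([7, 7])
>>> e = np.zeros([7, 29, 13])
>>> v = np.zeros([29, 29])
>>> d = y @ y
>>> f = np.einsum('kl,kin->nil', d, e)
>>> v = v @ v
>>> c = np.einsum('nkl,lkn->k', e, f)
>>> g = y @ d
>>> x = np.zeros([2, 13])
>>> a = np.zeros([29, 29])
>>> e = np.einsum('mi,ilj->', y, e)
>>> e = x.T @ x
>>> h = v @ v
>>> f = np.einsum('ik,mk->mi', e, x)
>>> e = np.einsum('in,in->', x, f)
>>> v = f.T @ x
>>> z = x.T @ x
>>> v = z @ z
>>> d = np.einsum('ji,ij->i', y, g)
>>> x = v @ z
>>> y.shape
(7, 7)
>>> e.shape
()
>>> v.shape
(13, 13)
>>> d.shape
(7,)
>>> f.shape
(2, 13)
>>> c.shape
(29,)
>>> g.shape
(7, 7)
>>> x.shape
(13, 13)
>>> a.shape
(29, 29)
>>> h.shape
(29, 29)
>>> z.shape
(13, 13)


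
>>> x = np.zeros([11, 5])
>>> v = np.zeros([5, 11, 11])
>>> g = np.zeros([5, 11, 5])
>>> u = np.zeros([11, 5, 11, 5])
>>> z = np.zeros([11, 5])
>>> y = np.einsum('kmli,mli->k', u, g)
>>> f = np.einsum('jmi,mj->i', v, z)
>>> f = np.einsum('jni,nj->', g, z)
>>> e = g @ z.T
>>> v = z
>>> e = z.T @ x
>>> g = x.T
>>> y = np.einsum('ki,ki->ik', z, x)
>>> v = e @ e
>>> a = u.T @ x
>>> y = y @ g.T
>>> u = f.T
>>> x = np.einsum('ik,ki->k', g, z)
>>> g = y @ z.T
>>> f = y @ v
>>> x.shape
(11,)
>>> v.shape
(5, 5)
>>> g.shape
(5, 11)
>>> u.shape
()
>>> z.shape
(11, 5)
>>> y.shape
(5, 5)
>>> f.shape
(5, 5)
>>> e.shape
(5, 5)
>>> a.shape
(5, 11, 5, 5)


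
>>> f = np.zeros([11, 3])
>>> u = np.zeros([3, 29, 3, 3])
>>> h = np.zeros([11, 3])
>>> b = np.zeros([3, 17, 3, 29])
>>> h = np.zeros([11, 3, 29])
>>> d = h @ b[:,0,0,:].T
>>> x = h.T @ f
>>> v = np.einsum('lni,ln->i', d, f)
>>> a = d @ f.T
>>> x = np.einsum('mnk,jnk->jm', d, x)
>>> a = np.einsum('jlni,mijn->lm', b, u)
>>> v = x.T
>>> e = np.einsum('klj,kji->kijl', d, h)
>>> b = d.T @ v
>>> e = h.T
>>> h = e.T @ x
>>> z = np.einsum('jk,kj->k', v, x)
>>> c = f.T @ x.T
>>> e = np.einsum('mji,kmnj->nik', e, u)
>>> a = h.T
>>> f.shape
(11, 3)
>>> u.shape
(3, 29, 3, 3)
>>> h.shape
(11, 3, 11)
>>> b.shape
(3, 3, 29)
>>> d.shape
(11, 3, 3)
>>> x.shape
(29, 11)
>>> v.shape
(11, 29)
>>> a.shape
(11, 3, 11)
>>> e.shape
(3, 11, 3)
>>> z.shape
(29,)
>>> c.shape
(3, 29)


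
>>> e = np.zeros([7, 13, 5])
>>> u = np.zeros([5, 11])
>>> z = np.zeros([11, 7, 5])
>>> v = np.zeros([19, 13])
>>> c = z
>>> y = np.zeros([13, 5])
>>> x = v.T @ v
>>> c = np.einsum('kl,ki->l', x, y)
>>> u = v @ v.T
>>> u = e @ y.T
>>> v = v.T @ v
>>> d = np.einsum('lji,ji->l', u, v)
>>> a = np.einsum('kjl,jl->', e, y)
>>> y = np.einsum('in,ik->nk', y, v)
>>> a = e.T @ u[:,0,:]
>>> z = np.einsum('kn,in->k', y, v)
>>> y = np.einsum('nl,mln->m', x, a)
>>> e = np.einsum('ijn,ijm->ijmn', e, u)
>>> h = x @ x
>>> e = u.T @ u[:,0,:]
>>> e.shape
(13, 13, 13)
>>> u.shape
(7, 13, 13)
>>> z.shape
(5,)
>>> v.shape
(13, 13)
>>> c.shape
(13,)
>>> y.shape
(5,)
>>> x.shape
(13, 13)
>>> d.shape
(7,)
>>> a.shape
(5, 13, 13)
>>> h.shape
(13, 13)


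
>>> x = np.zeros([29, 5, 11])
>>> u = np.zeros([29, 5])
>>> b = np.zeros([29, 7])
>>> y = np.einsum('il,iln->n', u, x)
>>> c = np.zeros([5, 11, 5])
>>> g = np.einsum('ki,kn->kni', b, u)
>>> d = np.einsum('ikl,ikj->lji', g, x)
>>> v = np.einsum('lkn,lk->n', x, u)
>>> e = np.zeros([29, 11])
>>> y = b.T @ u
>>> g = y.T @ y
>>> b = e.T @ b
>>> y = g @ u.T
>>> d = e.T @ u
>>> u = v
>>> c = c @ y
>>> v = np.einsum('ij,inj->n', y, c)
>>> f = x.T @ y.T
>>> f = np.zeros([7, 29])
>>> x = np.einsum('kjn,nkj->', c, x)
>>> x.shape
()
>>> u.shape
(11,)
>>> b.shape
(11, 7)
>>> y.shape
(5, 29)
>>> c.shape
(5, 11, 29)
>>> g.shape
(5, 5)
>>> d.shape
(11, 5)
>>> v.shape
(11,)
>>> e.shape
(29, 11)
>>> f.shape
(7, 29)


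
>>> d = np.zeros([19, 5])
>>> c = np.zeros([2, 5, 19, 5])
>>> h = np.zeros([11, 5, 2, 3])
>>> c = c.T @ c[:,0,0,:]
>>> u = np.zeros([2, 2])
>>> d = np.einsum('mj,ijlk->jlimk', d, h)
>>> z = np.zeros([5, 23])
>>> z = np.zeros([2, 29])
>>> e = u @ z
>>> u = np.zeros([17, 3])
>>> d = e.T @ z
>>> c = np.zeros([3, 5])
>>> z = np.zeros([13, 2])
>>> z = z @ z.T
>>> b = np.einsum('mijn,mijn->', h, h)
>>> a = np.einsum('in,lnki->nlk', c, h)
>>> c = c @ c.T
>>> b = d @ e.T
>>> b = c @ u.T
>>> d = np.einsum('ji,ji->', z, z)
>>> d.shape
()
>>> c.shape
(3, 3)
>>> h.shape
(11, 5, 2, 3)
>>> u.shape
(17, 3)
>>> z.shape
(13, 13)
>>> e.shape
(2, 29)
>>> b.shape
(3, 17)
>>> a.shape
(5, 11, 2)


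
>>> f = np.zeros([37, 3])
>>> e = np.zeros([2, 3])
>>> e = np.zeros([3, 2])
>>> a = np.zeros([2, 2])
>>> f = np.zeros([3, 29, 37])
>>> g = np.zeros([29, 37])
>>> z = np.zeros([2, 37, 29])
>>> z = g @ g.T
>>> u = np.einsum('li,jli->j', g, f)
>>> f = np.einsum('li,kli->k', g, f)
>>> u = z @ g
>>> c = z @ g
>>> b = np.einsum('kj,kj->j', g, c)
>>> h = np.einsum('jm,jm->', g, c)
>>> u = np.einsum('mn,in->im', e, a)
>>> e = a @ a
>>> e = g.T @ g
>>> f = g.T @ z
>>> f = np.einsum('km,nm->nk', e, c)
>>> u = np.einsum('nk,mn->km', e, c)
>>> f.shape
(29, 37)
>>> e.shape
(37, 37)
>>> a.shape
(2, 2)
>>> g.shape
(29, 37)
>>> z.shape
(29, 29)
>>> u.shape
(37, 29)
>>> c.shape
(29, 37)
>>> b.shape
(37,)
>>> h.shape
()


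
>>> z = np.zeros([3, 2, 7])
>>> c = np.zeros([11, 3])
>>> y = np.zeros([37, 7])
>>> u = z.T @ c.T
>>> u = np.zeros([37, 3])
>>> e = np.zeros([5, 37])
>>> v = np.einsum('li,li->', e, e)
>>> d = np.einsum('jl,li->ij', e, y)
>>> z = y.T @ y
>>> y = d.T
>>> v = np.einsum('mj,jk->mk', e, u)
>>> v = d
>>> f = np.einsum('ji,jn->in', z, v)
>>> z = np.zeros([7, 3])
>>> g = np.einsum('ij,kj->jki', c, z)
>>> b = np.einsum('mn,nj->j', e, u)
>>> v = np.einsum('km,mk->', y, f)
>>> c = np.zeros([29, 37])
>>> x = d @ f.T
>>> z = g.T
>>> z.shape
(11, 7, 3)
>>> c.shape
(29, 37)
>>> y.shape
(5, 7)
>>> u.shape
(37, 3)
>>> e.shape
(5, 37)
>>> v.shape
()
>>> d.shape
(7, 5)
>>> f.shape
(7, 5)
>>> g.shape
(3, 7, 11)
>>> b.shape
(3,)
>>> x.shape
(7, 7)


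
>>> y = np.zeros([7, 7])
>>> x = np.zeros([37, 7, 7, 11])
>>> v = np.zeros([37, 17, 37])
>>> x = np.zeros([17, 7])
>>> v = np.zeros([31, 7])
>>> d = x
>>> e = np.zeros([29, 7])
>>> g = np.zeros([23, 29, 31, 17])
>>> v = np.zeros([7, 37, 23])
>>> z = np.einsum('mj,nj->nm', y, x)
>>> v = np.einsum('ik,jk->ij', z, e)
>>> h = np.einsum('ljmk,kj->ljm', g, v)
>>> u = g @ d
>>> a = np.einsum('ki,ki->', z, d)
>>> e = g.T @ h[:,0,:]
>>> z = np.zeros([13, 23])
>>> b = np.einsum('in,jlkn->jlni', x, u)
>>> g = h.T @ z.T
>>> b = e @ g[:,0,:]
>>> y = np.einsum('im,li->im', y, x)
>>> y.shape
(7, 7)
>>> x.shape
(17, 7)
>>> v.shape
(17, 29)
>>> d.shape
(17, 7)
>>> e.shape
(17, 31, 29, 31)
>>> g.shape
(31, 29, 13)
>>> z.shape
(13, 23)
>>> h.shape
(23, 29, 31)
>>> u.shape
(23, 29, 31, 7)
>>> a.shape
()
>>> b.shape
(17, 31, 29, 13)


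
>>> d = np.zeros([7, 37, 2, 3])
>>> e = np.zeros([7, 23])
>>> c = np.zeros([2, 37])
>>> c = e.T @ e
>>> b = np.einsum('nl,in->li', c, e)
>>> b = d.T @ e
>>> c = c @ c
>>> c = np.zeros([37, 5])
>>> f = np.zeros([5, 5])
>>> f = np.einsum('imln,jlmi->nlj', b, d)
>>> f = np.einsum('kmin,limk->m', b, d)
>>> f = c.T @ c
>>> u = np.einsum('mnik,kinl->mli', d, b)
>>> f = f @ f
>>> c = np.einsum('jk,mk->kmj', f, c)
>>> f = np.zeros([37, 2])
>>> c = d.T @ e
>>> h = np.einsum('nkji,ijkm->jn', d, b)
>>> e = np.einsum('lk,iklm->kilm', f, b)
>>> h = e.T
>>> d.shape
(7, 37, 2, 3)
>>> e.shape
(2, 3, 37, 23)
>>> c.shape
(3, 2, 37, 23)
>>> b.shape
(3, 2, 37, 23)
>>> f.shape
(37, 2)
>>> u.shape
(7, 23, 2)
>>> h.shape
(23, 37, 3, 2)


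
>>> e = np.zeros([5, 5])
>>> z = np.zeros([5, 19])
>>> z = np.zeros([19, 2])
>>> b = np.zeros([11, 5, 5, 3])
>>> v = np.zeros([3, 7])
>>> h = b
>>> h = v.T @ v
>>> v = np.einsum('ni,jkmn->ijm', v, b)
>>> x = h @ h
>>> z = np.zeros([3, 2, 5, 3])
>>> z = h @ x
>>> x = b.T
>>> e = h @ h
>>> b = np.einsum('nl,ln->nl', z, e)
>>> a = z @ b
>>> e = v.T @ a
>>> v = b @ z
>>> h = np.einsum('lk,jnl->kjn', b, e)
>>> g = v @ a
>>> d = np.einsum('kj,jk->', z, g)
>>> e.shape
(5, 11, 7)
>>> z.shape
(7, 7)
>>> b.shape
(7, 7)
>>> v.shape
(7, 7)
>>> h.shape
(7, 5, 11)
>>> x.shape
(3, 5, 5, 11)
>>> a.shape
(7, 7)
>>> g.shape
(7, 7)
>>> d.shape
()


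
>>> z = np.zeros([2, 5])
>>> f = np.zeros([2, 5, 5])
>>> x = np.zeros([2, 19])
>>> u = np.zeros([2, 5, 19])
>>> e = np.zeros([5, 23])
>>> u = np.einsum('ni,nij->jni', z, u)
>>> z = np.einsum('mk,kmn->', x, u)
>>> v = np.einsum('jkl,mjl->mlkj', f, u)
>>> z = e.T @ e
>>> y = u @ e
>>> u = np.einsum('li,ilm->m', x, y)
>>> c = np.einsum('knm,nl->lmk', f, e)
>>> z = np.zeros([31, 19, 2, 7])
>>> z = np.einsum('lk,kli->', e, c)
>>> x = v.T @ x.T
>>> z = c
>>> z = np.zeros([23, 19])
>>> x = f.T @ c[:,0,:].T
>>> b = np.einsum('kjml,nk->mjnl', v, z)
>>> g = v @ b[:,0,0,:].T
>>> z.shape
(23, 19)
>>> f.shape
(2, 5, 5)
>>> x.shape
(5, 5, 23)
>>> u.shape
(23,)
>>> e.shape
(5, 23)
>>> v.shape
(19, 5, 5, 2)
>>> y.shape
(19, 2, 23)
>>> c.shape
(23, 5, 2)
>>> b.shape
(5, 5, 23, 2)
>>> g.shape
(19, 5, 5, 5)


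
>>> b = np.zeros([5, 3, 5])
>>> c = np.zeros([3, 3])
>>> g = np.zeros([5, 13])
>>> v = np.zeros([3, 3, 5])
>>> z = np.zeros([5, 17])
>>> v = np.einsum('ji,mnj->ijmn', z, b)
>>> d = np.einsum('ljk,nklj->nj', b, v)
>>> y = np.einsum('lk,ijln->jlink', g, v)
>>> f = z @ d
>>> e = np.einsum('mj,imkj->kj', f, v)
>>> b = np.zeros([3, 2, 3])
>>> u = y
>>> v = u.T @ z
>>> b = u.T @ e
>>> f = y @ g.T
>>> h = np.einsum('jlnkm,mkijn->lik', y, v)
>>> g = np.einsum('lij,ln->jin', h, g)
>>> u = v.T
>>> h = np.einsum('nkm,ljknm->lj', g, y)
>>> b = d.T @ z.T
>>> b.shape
(3, 5)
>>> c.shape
(3, 3)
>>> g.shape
(3, 17, 13)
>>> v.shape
(13, 3, 17, 5, 17)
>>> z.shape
(5, 17)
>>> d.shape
(17, 3)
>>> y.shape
(5, 5, 17, 3, 13)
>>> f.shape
(5, 5, 17, 3, 5)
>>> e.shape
(5, 3)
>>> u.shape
(17, 5, 17, 3, 13)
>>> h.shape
(5, 5)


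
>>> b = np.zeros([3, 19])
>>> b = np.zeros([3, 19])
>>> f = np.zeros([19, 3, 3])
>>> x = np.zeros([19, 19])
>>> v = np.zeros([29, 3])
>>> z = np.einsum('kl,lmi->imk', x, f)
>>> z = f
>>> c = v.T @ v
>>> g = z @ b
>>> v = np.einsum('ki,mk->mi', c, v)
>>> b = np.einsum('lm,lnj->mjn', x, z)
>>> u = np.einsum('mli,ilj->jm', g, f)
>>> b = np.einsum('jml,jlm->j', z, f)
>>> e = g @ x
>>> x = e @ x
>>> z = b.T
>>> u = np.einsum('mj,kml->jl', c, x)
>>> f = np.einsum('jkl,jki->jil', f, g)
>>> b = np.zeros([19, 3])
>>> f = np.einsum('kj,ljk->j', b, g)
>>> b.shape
(19, 3)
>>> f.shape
(3,)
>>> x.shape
(19, 3, 19)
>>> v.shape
(29, 3)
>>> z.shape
(19,)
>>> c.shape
(3, 3)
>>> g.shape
(19, 3, 19)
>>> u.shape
(3, 19)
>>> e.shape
(19, 3, 19)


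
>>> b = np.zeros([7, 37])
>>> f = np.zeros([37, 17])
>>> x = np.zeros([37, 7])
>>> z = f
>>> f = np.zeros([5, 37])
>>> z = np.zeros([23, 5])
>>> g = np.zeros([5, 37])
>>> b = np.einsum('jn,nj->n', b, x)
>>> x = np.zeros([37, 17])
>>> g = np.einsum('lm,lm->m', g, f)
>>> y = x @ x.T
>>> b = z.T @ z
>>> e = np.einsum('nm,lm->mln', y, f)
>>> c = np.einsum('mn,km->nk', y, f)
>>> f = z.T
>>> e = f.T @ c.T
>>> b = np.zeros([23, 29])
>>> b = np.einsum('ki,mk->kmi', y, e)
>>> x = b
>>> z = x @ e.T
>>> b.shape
(37, 23, 37)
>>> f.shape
(5, 23)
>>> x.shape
(37, 23, 37)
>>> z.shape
(37, 23, 23)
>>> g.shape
(37,)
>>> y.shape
(37, 37)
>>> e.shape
(23, 37)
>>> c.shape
(37, 5)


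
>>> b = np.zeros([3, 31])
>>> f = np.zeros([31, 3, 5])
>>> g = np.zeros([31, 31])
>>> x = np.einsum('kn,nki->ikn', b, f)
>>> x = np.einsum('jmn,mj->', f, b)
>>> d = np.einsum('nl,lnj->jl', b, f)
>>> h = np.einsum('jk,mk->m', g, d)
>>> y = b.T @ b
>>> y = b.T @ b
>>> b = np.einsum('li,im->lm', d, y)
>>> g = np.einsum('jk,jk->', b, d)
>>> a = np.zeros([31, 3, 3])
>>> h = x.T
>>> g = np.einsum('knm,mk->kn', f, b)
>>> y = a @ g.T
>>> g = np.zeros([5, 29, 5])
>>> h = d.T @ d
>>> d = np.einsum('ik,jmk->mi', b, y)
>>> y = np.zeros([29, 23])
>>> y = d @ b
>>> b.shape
(5, 31)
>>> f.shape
(31, 3, 5)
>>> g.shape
(5, 29, 5)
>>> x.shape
()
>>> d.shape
(3, 5)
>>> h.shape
(31, 31)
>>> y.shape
(3, 31)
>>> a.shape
(31, 3, 3)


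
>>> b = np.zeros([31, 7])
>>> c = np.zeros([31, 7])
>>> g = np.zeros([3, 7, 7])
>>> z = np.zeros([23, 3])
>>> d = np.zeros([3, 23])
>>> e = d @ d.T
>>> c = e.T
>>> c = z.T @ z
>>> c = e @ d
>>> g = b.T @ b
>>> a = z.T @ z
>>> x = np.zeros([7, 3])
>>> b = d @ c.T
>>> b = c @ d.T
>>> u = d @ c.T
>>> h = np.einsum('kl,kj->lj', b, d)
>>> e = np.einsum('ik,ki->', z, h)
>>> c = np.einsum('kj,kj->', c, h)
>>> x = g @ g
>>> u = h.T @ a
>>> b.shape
(3, 3)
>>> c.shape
()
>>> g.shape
(7, 7)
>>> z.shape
(23, 3)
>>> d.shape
(3, 23)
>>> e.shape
()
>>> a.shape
(3, 3)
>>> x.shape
(7, 7)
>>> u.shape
(23, 3)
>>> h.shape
(3, 23)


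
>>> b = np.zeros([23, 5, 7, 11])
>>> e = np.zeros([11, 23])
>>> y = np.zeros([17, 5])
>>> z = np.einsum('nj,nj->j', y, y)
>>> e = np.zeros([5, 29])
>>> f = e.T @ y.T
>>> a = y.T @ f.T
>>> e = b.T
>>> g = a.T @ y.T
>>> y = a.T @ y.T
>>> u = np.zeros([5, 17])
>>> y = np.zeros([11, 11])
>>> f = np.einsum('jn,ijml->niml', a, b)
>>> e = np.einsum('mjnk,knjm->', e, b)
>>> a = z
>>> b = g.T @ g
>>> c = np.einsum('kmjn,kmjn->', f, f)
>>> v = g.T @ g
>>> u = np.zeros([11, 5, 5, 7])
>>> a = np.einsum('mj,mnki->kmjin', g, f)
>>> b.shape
(17, 17)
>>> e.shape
()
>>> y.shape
(11, 11)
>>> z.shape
(5,)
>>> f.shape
(29, 23, 7, 11)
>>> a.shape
(7, 29, 17, 11, 23)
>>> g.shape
(29, 17)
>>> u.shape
(11, 5, 5, 7)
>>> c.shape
()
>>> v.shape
(17, 17)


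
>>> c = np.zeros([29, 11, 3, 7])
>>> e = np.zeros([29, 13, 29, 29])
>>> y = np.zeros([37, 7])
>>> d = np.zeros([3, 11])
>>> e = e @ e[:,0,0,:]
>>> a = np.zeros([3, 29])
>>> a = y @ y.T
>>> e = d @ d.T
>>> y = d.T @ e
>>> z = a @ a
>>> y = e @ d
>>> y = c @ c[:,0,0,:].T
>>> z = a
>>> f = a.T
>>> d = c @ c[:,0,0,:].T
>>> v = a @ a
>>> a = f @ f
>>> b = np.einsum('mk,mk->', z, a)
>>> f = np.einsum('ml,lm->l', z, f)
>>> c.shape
(29, 11, 3, 7)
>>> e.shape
(3, 3)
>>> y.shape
(29, 11, 3, 29)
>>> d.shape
(29, 11, 3, 29)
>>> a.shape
(37, 37)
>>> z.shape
(37, 37)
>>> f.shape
(37,)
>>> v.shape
(37, 37)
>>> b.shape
()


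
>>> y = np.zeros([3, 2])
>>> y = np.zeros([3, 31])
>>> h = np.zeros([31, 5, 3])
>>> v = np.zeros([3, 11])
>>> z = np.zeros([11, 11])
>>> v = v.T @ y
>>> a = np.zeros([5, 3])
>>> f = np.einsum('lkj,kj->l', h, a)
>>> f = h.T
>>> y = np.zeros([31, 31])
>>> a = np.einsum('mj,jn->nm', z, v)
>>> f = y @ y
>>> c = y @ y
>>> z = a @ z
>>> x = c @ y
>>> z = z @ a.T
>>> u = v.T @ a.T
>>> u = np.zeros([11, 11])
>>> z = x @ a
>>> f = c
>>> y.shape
(31, 31)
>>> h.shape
(31, 5, 3)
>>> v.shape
(11, 31)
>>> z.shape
(31, 11)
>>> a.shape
(31, 11)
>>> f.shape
(31, 31)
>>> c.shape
(31, 31)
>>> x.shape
(31, 31)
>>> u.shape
(11, 11)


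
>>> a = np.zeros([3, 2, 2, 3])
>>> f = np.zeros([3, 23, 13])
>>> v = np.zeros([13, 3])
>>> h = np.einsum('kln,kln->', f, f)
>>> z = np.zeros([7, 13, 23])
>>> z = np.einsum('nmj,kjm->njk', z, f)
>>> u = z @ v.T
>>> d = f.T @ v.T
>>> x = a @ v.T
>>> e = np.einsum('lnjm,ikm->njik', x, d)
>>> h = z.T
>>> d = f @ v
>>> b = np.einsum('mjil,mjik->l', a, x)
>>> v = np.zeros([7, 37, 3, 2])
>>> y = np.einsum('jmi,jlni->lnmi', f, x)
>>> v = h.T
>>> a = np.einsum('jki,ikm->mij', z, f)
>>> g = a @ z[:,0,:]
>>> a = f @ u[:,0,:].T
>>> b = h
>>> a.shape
(3, 23, 7)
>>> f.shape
(3, 23, 13)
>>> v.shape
(7, 23, 3)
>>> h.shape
(3, 23, 7)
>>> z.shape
(7, 23, 3)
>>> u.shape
(7, 23, 13)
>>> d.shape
(3, 23, 3)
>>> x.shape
(3, 2, 2, 13)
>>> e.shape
(2, 2, 13, 23)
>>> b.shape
(3, 23, 7)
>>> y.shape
(2, 2, 23, 13)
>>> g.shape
(13, 3, 3)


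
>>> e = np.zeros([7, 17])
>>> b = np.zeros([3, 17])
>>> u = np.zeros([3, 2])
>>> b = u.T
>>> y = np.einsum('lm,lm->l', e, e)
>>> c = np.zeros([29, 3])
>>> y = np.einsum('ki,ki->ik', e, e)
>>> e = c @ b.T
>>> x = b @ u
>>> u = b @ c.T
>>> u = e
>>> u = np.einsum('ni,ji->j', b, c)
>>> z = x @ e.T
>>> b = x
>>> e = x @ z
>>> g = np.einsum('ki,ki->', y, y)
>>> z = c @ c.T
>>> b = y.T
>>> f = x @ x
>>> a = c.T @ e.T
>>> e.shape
(2, 29)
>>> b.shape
(7, 17)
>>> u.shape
(29,)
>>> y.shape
(17, 7)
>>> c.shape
(29, 3)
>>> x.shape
(2, 2)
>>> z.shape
(29, 29)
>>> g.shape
()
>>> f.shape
(2, 2)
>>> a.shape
(3, 2)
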